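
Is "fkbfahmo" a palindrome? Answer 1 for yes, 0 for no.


Input: fkbfahmo
Reversed: omhafbkf
  Compare pos 0 ('f') with pos 7 ('o'): MISMATCH
  Compare pos 1 ('k') with pos 6 ('m'): MISMATCH
  Compare pos 2 ('b') with pos 5 ('h'): MISMATCH
  Compare pos 3 ('f') with pos 4 ('a'): MISMATCH
Result: not a palindrome

0


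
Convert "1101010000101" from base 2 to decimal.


Input: "1101010000101" in base 2
Positional expansion:
  Digit '1' (value 1) x 2^12 = 4096
  Digit '1' (value 1) x 2^11 = 2048
  Digit '0' (value 0) x 2^10 = 0
  Digit '1' (value 1) x 2^9 = 512
  Digit '0' (value 0) x 2^8 = 0
  Digit '1' (value 1) x 2^7 = 128
  Digit '0' (value 0) x 2^6 = 0
  Digit '0' (value 0) x 2^5 = 0
  Digit '0' (value 0) x 2^4 = 0
  Digit '0' (value 0) x 2^3 = 0
  Digit '1' (value 1) x 2^2 = 4
  Digit '0' (value 0) x 2^1 = 0
  Digit '1' (value 1) x 2^0 = 1
Sum = 6789

6789


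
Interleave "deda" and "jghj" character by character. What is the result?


Interleaving "deda" and "jghj":
  Position 0: 'd' from first, 'j' from second => "dj"
  Position 1: 'e' from first, 'g' from second => "eg"
  Position 2: 'd' from first, 'h' from second => "dh"
  Position 3: 'a' from first, 'j' from second => "aj"
Result: djegdhaj

djegdhaj


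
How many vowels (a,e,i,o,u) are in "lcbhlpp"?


Input: lcbhlpp
Checking each character:
  'l' at position 0: consonant
  'c' at position 1: consonant
  'b' at position 2: consonant
  'h' at position 3: consonant
  'l' at position 4: consonant
  'p' at position 5: consonant
  'p' at position 6: consonant
Total vowels: 0

0


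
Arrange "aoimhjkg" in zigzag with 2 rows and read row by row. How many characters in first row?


Zigzag "aoimhjkg" into 2 rows:
Placing characters:
  'a' => row 0
  'o' => row 1
  'i' => row 0
  'm' => row 1
  'h' => row 0
  'j' => row 1
  'k' => row 0
  'g' => row 1
Rows:
  Row 0: "aihk"
  Row 1: "omjg"
First row length: 4

4


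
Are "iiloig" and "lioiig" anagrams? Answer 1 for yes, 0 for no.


Strings: "iiloig", "lioiig"
Sorted first:  giiilo
Sorted second: giiilo
Sorted forms match => anagrams

1


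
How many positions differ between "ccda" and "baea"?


Comparing "ccda" and "baea" position by position:
  Position 0: 'c' vs 'b' => DIFFER
  Position 1: 'c' vs 'a' => DIFFER
  Position 2: 'd' vs 'e' => DIFFER
  Position 3: 'a' vs 'a' => same
Positions that differ: 3

3


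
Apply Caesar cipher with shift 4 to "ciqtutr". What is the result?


Caesar cipher: shift "ciqtutr" by 4
  'c' (pos 2) + 4 = pos 6 = 'g'
  'i' (pos 8) + 4 = pos 12 = 'm'
  'q' (pos 16) + 4 = pos 20 = 'u'
  't' (pos 19) + 4 = pos 23 = 'x'
  'u' (pos 20) + 4 = pos 24 = 'y'
  't' (pos 19) + 4 = pos 23 = 'x'
  'r' (pos 17) + 4 = pos 21 = 'v'
Result: gmuxyxv

gmuxyxv


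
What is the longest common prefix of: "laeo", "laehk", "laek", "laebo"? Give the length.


Words: laeo, laehk, laek, laebo
  Position 0: all 'l' => match
  Position 1: all 'a' => match
  Position 2: all 'e' => match
  Position 3: ('o', 'h', 'k', 'b') => mismatch, stop
LCP = "lae" (length 3)

3


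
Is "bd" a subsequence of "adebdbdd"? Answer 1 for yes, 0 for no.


Check if "bd" is a subsequence of "adebdbdd"
Greedy scan:
  Position 0 ('a'): no match needed
  Position 1 ('d'): no match needed
  Position 2 ('e'): no match needed
  Position 3 ('b'): matches sub[0] = 'b'
  Position 4 ('d'): matches sub[1] = 'd'
  Position 5 ('b'): no match needed
  Position 6 ('d'): no match needed
  Position 7 ('d'): no match needed
All 2 characters matched => is a subsequence

1


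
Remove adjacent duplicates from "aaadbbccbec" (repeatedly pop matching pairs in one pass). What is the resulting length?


Input: aaadbbccbec
Stack-based adjacent duplicate removal:
  Read 'a': push. Stack: a
  Read 'a': matches stack top 'a' => pop. Stack: (empty)
  Read 'a': push. Stack: a
  Read 'd': push. Stack: ad
  Read 'b': push. Stack: adb
  Read 'b': matches stack top 'b' => pop. Stack: ad
  Read 'c': push. Stack: adc
  Read 'c': matches stack top 'c' => pop. Stack: ad
  Read 'b': push. Stack: adb
  Read 'e': push. Stack: adbe
  Read 'c': push. Stack: adbec
Final stack: "adbec" (length 5)

5


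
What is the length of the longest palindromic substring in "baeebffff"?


Input: "baeebffff"
Checking substrings for palindromes:
  [5:9] "ffff" (len 4) => palindrome
  [5:8] "fff" (len 3) => palindrome
  [6:9] "fff" (len 3) => palindrome
  [2:4] "ee" (len 2) => palindrome
  [5:7] "ff" (len 2) => palindrome
  [6:8] "ff" (len 2) => palindrome
Longest palindromic substring: "ffff" with length 4

4


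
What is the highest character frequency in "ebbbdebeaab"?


Input: ebbbdebeaab
Character counts:
  'a': 2
  'b': 5
  'd': 1
  'e': 3
Maximum frequency: 5

5


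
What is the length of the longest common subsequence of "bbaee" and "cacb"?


LCS of "bbaee" and "cacb"
DP table:
           c    a    c    b
      0    0    0    0    0
  b   0    0    0    0    1
  b   0    0    0    0    1
  a   0    0    1    1    1
  e   0    0    1    1    1
  e   0    0    1    1    1
LCS length = dp[5][4] = 1

1


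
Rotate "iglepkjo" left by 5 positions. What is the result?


Input: "iglepkjo", rotate left by 5
First 5 characters: "iglep"
Remaining characters: "kjo"
Concatenate remaining + first: "kjo" + "iglep" = "kjoiglep"

kjoiglep


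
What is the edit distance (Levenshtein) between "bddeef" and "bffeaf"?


Computing edit distance: "bddeef" -> "bffeaf"
DP table:
           b    f    f    e    a    f
      0    1    2    3    4    5    6
  b   1    0    1    2    3    4    5
  d   2    1    1    2    3    4    5
  d   3    2    2    2    3    4    5
  e   4    3    3    3    2    3    4
  e   5    4    4    4    3    3    4
  f   6    5    4    4    4    4    3
Edit distance = dp[6][6] = 3

3


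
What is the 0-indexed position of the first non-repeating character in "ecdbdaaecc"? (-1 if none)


Input: ecdbdaaecc
Character frequencies:
  'a': 2
  'b': 1
  'c': 3
  'd': 2
  'e': 2
Scanning left to right for freq == 1:
  Position 0 ('e'): freq=2, skip
  Position 1 ('c'): freq=3, skip
  Position 2 ('d'): freq=2, skip
  Position 3 ('b'): unique! => answer = 3

3


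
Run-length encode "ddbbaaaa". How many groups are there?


Input: ddbbaaaa
Scanning for consecutive runs:
  Group 1: 'd' x 2 (positions 0-1)
  Group 2: 'b' x 2 (positions 2-3)
  Group 3: 'a' x 4 (positions 4-7)
Total groups: 3

3


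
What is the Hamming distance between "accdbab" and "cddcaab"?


Comparing "accdbab" and "cddcaab" position by position:
  Position 0: 'a' vs 'c' => differ
  Position 1: 'c' vs 'd' => differ
  Position 2: 'c' vs 'd' => differ
  Position 3: 'd' vs 'c' => differ
  Position 4: 'b' vs 'a' => differ
  Position 5: 'a' vs 'a' => same
  Position 6: 'b' vs 'b' => same
Total differences (Hamming distance): 5

5


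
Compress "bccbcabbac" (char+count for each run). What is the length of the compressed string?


Input: bccbcabbac
Runs:
  'b' x 1 => "b1"
  'c' x 2 => "c2"
  'b' x 1 => "b1"
  'c' x 1 => "c1"
  'a' x 1 => "a1"
  'b' x 2 => "b2"
  'a' x 1 => "a1"
  'c' x 1 => "c1"
Compressed: "b1c2b1c1a1b2a1c1"
Compressed length: 16

16


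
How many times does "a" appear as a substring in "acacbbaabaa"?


Searching for "a" in "acacbbaabaa"
Scanning each position:
  Position 0: "a" => MATCH
  Position 1: "c" => no
  Position 2: "a" => MATCH
  Position 3: "c" => no
  Position 4: "b" => no
  Position 5: "b" => no
  Position 6: "a" => MATCH
  Position 7: "a" => MATCH
  Position 8: "b" => no
  Position 9: "a" => MATCH
  Position 10: "a" => MATCH
Total occurrences: 6

6


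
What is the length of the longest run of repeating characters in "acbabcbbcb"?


Input: "acbabcbbcb"
Scanning for longest run:
  Position 1 ('c'): new char, reset run to 1
  Position 2 ('b'): new char, reset run to 1
  Position 3 ('a'): new char, reset run to 1
  Position 4 ('b'): new char, reset run to 1
  Position 5 ('c'): new char, reset run to 1
  Position 6 ('b'): new char, reset run to 1
  Position 7 ('b'): continues run of 'b', length=2
  Position 8 ('c'): new char, reset run to 1
  Position 9 ('b'): new char, reset run to 1
Longest run: 'b' with length 2

2


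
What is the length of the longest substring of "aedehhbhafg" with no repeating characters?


Input: "aedehhbhafg"
Sliding window (track last position of each char):
  Position 0 ('a'): window [0,0] length 1 -- new best
  Position 1 ('e'): window [0,1] length 2 -- new best
  Position 2 ('d'): window [0,2] length 3 -- new best
  Position 3 ('e'): repeat (last at 1), move window start to 2
  Position 3 ('e'): window [2,3] length 2
  Position 4 ('h'): window [2,4] length 3
  Position 5 ('h'): repeat (last at 4), move window start to 5
  Position 5 ('h'): window [5,5] length 1
  Position 6 ('b'): window [5,6] length 2
  Position 7 ('h'): repeat (last at 5), move window start to 6
  Position 7 ('h'): window [6,7] length 2
  Position 8 ('a'): window [6,8] length 3
  Position 9 ('f'): window [6,9] length 4 -- new best
  Position 10 ('g'): window [6,10] length 5 -- new best
Longest substring with no repeats: "bhafg" with length 5

5


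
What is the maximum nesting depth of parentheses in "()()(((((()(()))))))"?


Input: "()()(((((()(()))))))"
Tracking depth:
  Position 0 '(': depth becomes 1
  Position 1 ')': depth becomes 0
  Position 2 '(': depth becomes 1
  Position 3 ')': depth becomes 0
  Position 4 '(': depth becomes 1
  Position 5 '(': depth becomes 2
  Position 6 '(': depth becomes 3
  Position 7 '(': depth becomes 4
  Position 8 '(': depth becomes 5
  Position 9 '(': depth becomes 6
  Position 10 ')': depth becomes 5
  Position 11 '(': depth becomes 6
  Position 12 '(': depth becomes 7
  Position 13 ')': depth becomes 6
  Position 14 ')': depth becomes 5
  Position 15 ')': depth becomes 4
  Position 16 ')': depth becomes 3
  Position 17 ')': depth becomes 2
  Position 18 ')': depth becomes 1
  Position 19 ')': depth becomes 0
Maximum depth reached: 7

7


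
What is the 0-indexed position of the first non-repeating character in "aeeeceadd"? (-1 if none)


Input: aeeeceadd
Character frequencies:
  'a': 2
  'c': 1
  'd': 2
  'e': 4
Scanning left to right for freq == 1:
  Position 0 ('a'): freq=2, skip
  Position 1 ('e'): freq=4, skip
  Position 2 ('e'): freq=4, skip
  Position 3 ('e'): freq=4, skip
  Position 4 ('c'): unique! => answer = 4

4


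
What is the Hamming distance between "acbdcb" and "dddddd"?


Comparing "acbdcb" and "dddddd" position by position:
  Position 0: 'a' vs 'd' => differ
  Position 1: 'c' vs 'd' => differ
  Position 2: 'b' vs 'd' => differ
  Position 3: 'd' vs 'd' => same
  Position 4: 'c' vs 'd' => differ
  Position 5: 'b' vs 'd' => differ
Total differences (Hamming distance): 5

5


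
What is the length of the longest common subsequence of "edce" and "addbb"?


LCS of "edce" and "addbb"
DP table:
           a    d    d    b    b
      0    0    0    0    0    0
  e   0    0    0    0    0    0
  d   0    0    1    1    1    1
  c   0    0    1    1    1    1
  e   0    0    1    1    1    1
LCS length = dp[4][5] = 1

1


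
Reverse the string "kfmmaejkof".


Input: kfmmaejkof
Reading characters right to left:
  Position 9: 'f'
  Position 8: 'o'
  Position 7: 'k'
  Position 6: 'j'
  Position 5: 'e'
  Position 4: 'a'
  Position 3: 'm'
  Position 2: 'm'
  Position 1: 'f'
  Position 0: 'k'
Reversed: fokjeammfk

fokjeammfk


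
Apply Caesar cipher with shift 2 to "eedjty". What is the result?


Caesar cipher: shift "eedjty" by 2
  'e' (pos 4) + 2 = pos 6 = 'g'
  'e' (pos 4) + 2 = pos 6 = 'g'
  'd' (pos 3) + 2 = pos 5 = 'f'
  'j' (pos 9) + 2 = pos 11 = 'l'
  't' (pos 19) + 2 = pos 21 = 'v'
  'y' (pos 24) + 2 = pos 0 = 'a'
Result: ggflva

ggflva


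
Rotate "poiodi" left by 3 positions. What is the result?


Input: "poiodi", rotate left by 3
First 3 characters: "poi"
Remaining characters: "odi"
Concatenate remaining + first: "odi" + "poi" = "odipoi"

odipoi


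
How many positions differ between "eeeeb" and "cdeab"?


Comparing "eeeeb" and "cdeab" position by position:
  Position 0: 'e' vs 'c' => DIFFER
  Position 1: 'e' vs 'd' => DIFFER
  Position 2: 'e' vs 'e' => same
  Position 3: 'e' vs 'a' => DIFFER
  Position 4: 'b' vs 'b' => same
Positions that differ: 3

3


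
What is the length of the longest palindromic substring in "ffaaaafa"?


Input: "ffaaaafa"
Checking substrings for palindromes:
  [1:7] "faaaaf" (len 6) => palindrome
  [2:6] "aaaa" (len 4) => palindrome
  [2:5] "aaa" (len 3) => palindrome
  [3:6] "aaa" (len 3) => palindrome
  [5:8] "afa" (len 3) => palindrome
  [0:2] "ff" (len 2) => palindrome
Longest palindromic substring: "faaaaf" with length 6

6


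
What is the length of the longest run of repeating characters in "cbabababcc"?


Input: "cbabababcc"
Scanning for longest run:
  Position 1 ('b'): new char, reset run to 1
  Position 2 ('a'): new char, reset run to 1
  Position 3 ('b'): new char, reset run to 1
  Position 4 ('a'): new char, reset run to 1
  Position 5 ('b'): new char, reset run to 1
  Position 6 ('a'): new char, reset run to 1
  Position 7 ('b'): new char, reset run to 1
  Position 8 ('c'): new char, reset run to 1
  Position 9 ('c'): continues run of 'c', length=2
Longest run: 'c' with length 2

2


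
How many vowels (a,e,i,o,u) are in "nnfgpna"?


Input: nnfgpna
Checking each character:
  'n' at position 0: consonant
  'n' at position 1: consonant
  'f' at position 2: consonant
  'g' at position 3: consonant
  'p' at position 4: consonant
  'n' at position 5: consonant
  'a' at position 6: vowel (running total: 1)
Total vowels: 1

1


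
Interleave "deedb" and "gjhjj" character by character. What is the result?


Interleaving "deedb" and "gjhjj":
  Position 0: 'd' from first, 'g' from second => "dg"
  Position 1: 'e' from first, 'j' from second => "ej"
  Position 2: 'e' from first, 'h' from second => "eh"
  Position 3: 'd' from first, 'j' from second => "dj"
  Position 4: 'b' from first, 'j' from second => "bj"
Result: dgejehdjbj

dgejehdjbj


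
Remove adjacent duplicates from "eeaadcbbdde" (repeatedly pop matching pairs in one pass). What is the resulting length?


Input: eeaadcbbdde
Stack-based adjacent duplicate removal:
  Read 'e': push. Stack: e
  Read 'e': matches stack top 'e' => pop. Stack: (empty)
  Read 'a': push. Stack: a
  Read 'a': matches stack top 'a' => pop. Stack: (empty)
  Read 'd': push. Stack: d
  Read 'c': push. Stack: dc
  Read 'b': push. Stack: dcb
  Read 'b': matches stack top 'b' => pop. Stack: dc
  Read 'd': push. Stack: dcd
  Read 'd': matches stack top 'd' => pop. Stack: dc
  Read 'e': push. Stack: dce
Final stack: "dce" (length 3)

3


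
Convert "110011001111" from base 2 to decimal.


Input: "110011001111" in base 2
Positional expansion:
  Digit '1' (value 1) x 2^11 = 2048
  Digit '1' (value 1) x 2^10 = 1024
  Digit '0' (value 0) x 2^9 = 0
  Digit '0' (value 0) x 2^8 = 0
  Digit '1' (value 1) x 2^7 = 128
  Digit '1' (value 1) x 2^6 = 64
  Digit '0' (value 0) x 2^5 = 0
  Digit '0' (value 0) x 2^4 = 0
  Digit '1' (value 1) x 2^3 = 8
  Digit '1' (value 1) x 2^2 = 4
  Digit '1' (value 1) x 2^1 = 2
  Digit '1' (value 1) x 2^0 = 1
Sum = 3279

3279


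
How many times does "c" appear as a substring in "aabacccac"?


Searching for "c" in "aabacccac"
Scanning each position:
  Position 0: "a" => no
  Position 1: "a" => no
  Position 2: "b" => no
  Position 3: "a" => no
  Position 4: "c" => MATCH
  Position 5: "c" => MATCH
  Position 6: "c" => MATCH
  Position 7: "a" => no
  Position 8: "c" => MATCH
Total occurrences: 4

4


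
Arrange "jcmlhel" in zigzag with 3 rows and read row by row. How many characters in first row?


Zigzag "jcmlhel" into 3 rows:
Placing characters:
  'j' => row 0
  'c' => row 1
  'm' => row 2
  'l' => row 1
  'h' => row 0
  'e' => row 1
  'l' => row 2
Rows:
  Row 0: "jh"
  Row 1: "cle"
  Row 2: "ml"
First row length: 2

2


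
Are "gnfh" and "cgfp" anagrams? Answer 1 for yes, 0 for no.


Strings: "gnfh", "cgfp"
Sorted first:  fghn
Sorted second: cfgp
Differ at position 0: 'f' vs 'c' => not anagrams

0


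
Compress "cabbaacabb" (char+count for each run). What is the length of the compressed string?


Input: cabbaacabb
Runs:
  'c' x 1 => "c1"
  'a' x 1 => "a1"
  'b' x 2 => "b2"
  'a' x 2 => "a2"
  'c' x 1 => "c1"
  'a' x 1 => "a1"
  'b' x 2 => "b2"
Compressed: "c1a1b2a2c1a1b2"
Compressed length: 14

14


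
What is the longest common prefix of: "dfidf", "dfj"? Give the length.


Words: dfidf, dfj
  Position 0: all 'd' => match
  Position 1: all 'f' => match
  Position 2: ('i', 'j') => mismatch, stop
LCP = "df" (length 2)

2


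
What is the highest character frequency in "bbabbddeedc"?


Input: bbabbddeedc
Character counts:
  'a': 1
  'b': 4
  'c': 1
  'd': 3
  'e': 2
Maximum frequency: 4

4


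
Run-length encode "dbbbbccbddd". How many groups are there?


Input: dbbbbccbddd
Scanning for consecutive runs:
  Group 1: 'd' x 1 (positions 0-0)
  Group 2: 'b' x 4 (positions 1-4)
  Group 3: 'c' x 2 (positions 5-6)
  Group 4: 'b' x 1 (positions 7-7)
  Group 5: 'd' x 3 (positions 8-10)
Total groups: 5

5


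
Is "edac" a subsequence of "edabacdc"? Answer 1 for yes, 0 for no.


Check if "edac" is a subsequence of "edabacdc"
Greedy scan:
  Position 0 ('e'): matches sub[0] = 'e'
  Position 1 ('d'): matches sub[1] = 'd'
  Position 2 ('a'): matches sub[2] = 'a'
  Position 3 ('b'): no match needed
  Position 4 ('a'): no match needed
  Position 5 ('c'): matches sub[3] = 'c'
  Position 6 ('d'): no match needed
  Position 7 ('c'): no match needed
All 4 characters matched => is a subsequence

1


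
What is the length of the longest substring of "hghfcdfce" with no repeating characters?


Input: "hghfcdfce"
Sliding window (track last position of each char):
  Position 0 ('h'): window [0,0] length 1 -- new best
  Position 1 ('g'): window [0,1] length 2 -- new best
  Position 2 ('h'): repeat (last at 0), move window start to 1
  Position 2 ('h'): window [1,2] length 2
  Position 3 ('f'): window [1,3] length 3 -- new best
  Position 4 ('c'): window [1,4] length 4 -- new best
  Position 5 ('d'): window [1,5] length 5 -- new best
  Position 6 ('f'): repeat (last at 3), move window start to 4
  Position 6 ('f'): window [4,6] length 3
  Position 7 ('c'): repeat (last at 4), move window start to 5
  Position 7 ('c'): window [5,7] length 3
  Position 8 ('e'): window [5,8] length 4
Longest substring with no repeats: "ghfcd" with length 5

5


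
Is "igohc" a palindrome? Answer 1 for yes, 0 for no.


Input: igohc
Reversed: chogi
  Compare pos 0 ('i') with pos 4 ('c'): MISMATCH
  Compare pos 1 ('g') with pos 3 ('h'): MISMATCH
Result: not a palindrome

0


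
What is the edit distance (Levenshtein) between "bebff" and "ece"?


Computing edit distance: "bebff" -> "ece"
DP table:
           e    c    e
      0    1    2    3
  b   1    1    2    3
  e   2    1    2    2
  b   3    2    2    3
  f   4    3    3    3
  f   5    4    4    4
Edit distance = dp[5][3] = 4

4


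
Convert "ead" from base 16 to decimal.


Input: "ead" in base 16
Positional expansion:
  Digit 'e' (value 14) x 16^2 = 3584
  Digit 'a' (value 10) x 16^1 = 160
  Digit 'd' (value 13) x 16^0 = 13
Sum = 3757

3757


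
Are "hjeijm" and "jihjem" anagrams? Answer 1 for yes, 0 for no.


Strings: "hjeijm", "jihjem"
Sorted first:  ehijjm
Sorted second: ehijjm
Sorted forms match => anagrams

1


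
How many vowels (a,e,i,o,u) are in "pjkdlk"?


Input: pjkdlk
Checking each character:
  'p' at position 0: consonant
  'j' at position 1: consonant
  'k' at position 2: consonant
  'd' at position 3: consonant
  'l' at position 4: consonant
  'k' at position 5: consonant
Total vowels: 0

0


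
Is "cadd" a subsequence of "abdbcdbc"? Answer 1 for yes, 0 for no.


Check if "cadd" is a subsequence of "abdbcdbc"
Greedy scan:
  Position 0 ('a'): no match needed
  Position 1 ('b'): no match needed
  Position 2 ('d'): no match needed
  Position 3 ('b'): no match needed
  Position 4 ('c'): matches sub[0] = 'c'
  Position 5 ('d'): no match needed
  Position 6 ('b'): no match needed
  Position 7 ('c'): no match needed
Only matched 1/4 characters => not a subsequence

0


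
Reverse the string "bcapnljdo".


Input: bcapnljdo
Reading characters right to left:
  Position 8: 'o'
  Position 7: 'd'
  Position 6: 'j'
  Position 5: 'l'
  Position 4: 'n'
  Position 3: 'p'
  Position 2: 'a'
  Position 1: 'c'
  Position 0: 'b'
Reversed: odjlnpacb

odjlnpacb


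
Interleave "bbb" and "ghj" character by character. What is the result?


Interleaving "bbb" and "ghj":
  Position 0: 'b' from first, 'g' from second => "bg"
  Position 1: 'b' from first, 'h' from second => "bh"
  Position 2: 'b' from first, 'j' from second => "bj"
Result: bgbhbj

bgbhbj


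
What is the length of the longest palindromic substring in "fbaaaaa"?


Input: "fbaaaaa"
Checking substrings for palindromes:
  [2:7] "aaaaa" (len 5) => palindrome
  [2:6] "aaaa" (len 4) => palindrome
  [3:7] "aaaa" (len 4) => palindrome
  [2:5] "aaa" (len 3) => palindrome
  [3:6] "aaa" (len 3) => palindrome
  [4:7] "aaa" (len 3) => palindrome
Longest palindromic substring: "aaaaa" with length 5

5


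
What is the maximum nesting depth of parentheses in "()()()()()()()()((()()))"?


Input: "()()()()()()()()((()()))"
Tracking depth:
  Position 0 '(': depth becomes 1
  Position 1 ')': depth becomes 0
  Position 2 '(': depth becomes 1
  Position 3 ')': depth becomes 0
  Position 4 '(': depth becomes 1
  Position 5 ')': depth becomes 0
  Position 6 '(': depth becomes 1
  Position 7 ')': depth becomes 0
  Position 8 '(': depth becomes 1
  Position 9 ')': depth becomes 0
  Position 10 '(': depth becomes 1
  Position 11 ')': depth becomes 0
  Position 12 '(': depth becomes 1
  Position 13 ')': depth becomes 0
  Position 14 '(': depth becomes 1
  Position 15 ')': depth becomes 0
  Position 16 '(': depth becomes 1
  Position 17 '(': depth becomes 2
  Position 18 '(': depth becomes 3
  Position 19 ')': depth becomes 2
  Position 20 '(': depth becomes 3
  Position 21 ')': depth becomes 2
  Position 22 ')': depth becomes 1
  Position 23 ')': depth becomes 0
Maximum depth reached: 3

3


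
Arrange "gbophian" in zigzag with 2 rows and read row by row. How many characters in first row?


Zigzag "gbophian" into 2 rows:
Placing characters:
  'g' => row 0
  'b' => row 1
  'o' => row 0
  'p' => row 1
  'h' => row 0
  'i' => row 1
  'a' => row 0
  'n' => row 1
Rows:
  Row 0: "goha"
  Row 1: "bpin"
First row length: 4

4


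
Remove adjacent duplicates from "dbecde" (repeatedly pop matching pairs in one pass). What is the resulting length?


Input: dbecde
Stack-based adjacent duplicate removal:
  Read 'd': push. Stack: d
  Read 'b': push. Stack: db
  Read 'e': push. Stack: dbe
  Read 'c': push. Stack: dbec
  Read 'd': push. Stack: dbecd
  Read 'e': push. Stack: dbecde
Final stack: "dbecde" (length 6)

6


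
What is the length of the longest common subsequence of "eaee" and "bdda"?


LCS of "eaee" and "bdda"
DP table:
           b    d    d    a
      0    0    0    0    0
  e   0    0    0    0    0
  a   0    0    0    0    1
  e   0    0    0    0    1
  e   0    0    0    0    1
LCS length = dp[4][4] = 1

1


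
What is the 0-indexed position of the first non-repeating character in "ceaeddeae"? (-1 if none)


Input: ceaeddeae
Character frequencies:
  'a': 2
  'c': 1
  'd': 2
  'e': 4
Scanning left to right for freq == 1:
  Position 0 ('c'): unique! => answer = 0

0


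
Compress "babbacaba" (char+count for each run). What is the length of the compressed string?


Input: babbacaba
Runs:
  'b' x 1 => "b1"
  'a' x 1 => "a1"
  'b' x 2 => "b2"
  'a' x 1 => "a1"
  'c' x 1 => "c1"
  'a' x 1 => "a1"
  'b' x 1 => "b1"
  'a' x 1 => "a1"
Compressed: "b1a1b2a1c1a1b1a1"
Compressed length: 16

16


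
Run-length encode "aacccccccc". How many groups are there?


Input: aacccccccc
Scanning for consecutive runs:
  Group 1: 'a' x 2 (positions 0-1)
  Group 2: 'c' x 8 (positions 2-9)
Total groups: 2

2


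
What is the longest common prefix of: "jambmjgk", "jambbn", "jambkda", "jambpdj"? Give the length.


Words: jambmjgk, jambbn, jambkda, jambpdj
  Position 0: all 'j' => match
  Position 1: all 'a' => match
  Position 2: all 'm' => match
  Position 3: all 'b' => match
  Position 4: ('m', 'b', 'k', 'p') => mismatch, stop
LCP = "jamb" (length 4)

4


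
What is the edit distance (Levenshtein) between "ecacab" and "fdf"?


Computing edit distance: "ecacab" -> "fdf"
DP table:
           f    d    f
      0    1    2    3
  e   1    1    2    3
  c   2    2    2    3
  a   3    3    3    3
  c   4    4    4    4
  a   5    5    5    5
  b   6    6    6    6
Edit distance = dp[6][3] = 6

6


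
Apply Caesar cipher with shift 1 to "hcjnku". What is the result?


Caesar cipher: shift "hcjnku" by 1
  'h' (pos 7) + 1 = pos 8 = 'i'
  'c' (pos 2) + 1 = pos 3 = 'd'
  'j' (pos 9) + 1 = pos 10 = 'k'
  'n' (pos 13) + 1 = pos 14 = 'o'
  'k' (pos 10) + 1 = pos 11 = 'l'
  'u' (pos 20) + 1 = pos 21 = 'v'
Result: idkolv

idkolv


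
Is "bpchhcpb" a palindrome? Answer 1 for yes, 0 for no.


Input: bpchhcpb
Reversed: bpchhcpb
  Compare pos 0 ('b') with pos 7 ('b'): match
  Compare pos 1 ('p') with pos 6 ('p'): match
  Compare pos 2 ('c') with pos 5 ('c'): match
  Compare pos 3 ('h') with pos 4 ('h'): match
Result: palindrome

1


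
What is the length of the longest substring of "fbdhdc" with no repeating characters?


Input: "fbdhdc"
Sliding window (track last position of each char):
  Position 0 ('f'): window [0,0] length 1 -- new best
  Position 1 ('b'): window [0,1] length 2 -- new best
  Position 2 ('d'): window [0,2] length 3 -- new best
  Position 3 ('h'): window [0,3] length 4 -- new best
  Position 4 ('d'): repeat (last at 2), move window start to 3
  Position 4 ('d'): window [3,4] length 2
  Position 5 ('c'): window [3,5] length 3
Longest substring with no repeats: "fbdh" with length 4

4


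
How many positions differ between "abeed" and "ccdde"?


Comparing "abeed" and "ccdde" position by position:
  Position 0: 'a' vs 'c' => DIFFER
  Position 1: 'b' vs 'c' => DIFFER
  Position 2: 'e' vs 'd' => DIFFER
  Position 3: 'e' vs 'd' => DIFFER
  Position 4: 'd' vs 'e' => DIFFER
Positions that differ: 5

5


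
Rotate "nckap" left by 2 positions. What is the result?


Input: "nckap", rotate left by 2
First 2 characters: "nc"
Remaining characters: "kap"
Concatenate remaining + first: "kap" + "nc" = "kapnc"

kapnc


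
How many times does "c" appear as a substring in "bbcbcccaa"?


Searching for "c" in "bbcbcccaa"
Scanning each position:
  Position 0: "b" => no
  Position 1: "b" => no
  Position 2: "c" => MATCH
  Position 3: "b" => no
  Position 4: "c" => MATCH
  Position 5: "c" => MATCH
  Position 6: "c" => MATCH
  Position 7: "a" => no
  Position 8: "a" => no
Total occurrences: 4

4


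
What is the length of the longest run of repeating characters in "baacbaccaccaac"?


Input: "baacbaccaccaac"
Scanning for longest run:
  Position 1 ('a'): new char, reset run to 1
  Position 2 ('a'): continues run of 'a', length=2
  Position 3 ('c'): new char, reset run to 1
  Position 4 ('b'): new char, reset run to 1
  Position 5 ('a'): new char, reset run to 1
  Position 6 ('c'): new char, reset run to 1
  Position 7 ('c'): continues run of 'c', length=2
  Position 8 ('a'): new char, reset run to 1
  Position 9 ('c'): new char, reset run to 1
  Position 10 ('c'): continues run of 'c', length=2
  Position 11 ('a'): new char, reset run to 1
  Position 12 ('a'): continues run of 'a', length=2
  Position 13 ('c'): new char, reset run to 1
Longest run: 'a' with length 2

2


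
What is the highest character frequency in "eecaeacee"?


Input: eecaeacee
Character counts:
  'a': 2
  'c': 2
  'e': 5
Maximum frequency: 5

5


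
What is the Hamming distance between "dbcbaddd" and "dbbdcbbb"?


Comparing "dbcbaddd" and "dbbdcbbb" position by position:
  Position 0: 'd' vs 'd' => same
  Position 1: 'b' vs 'b' => same
  Position 2: 'c' vs 'b' => differ
  Position 3: 'b' vs 'd' => differ
  Position 4: 'a' vs 'c' => differ
  Position 5: 'd' vs 'b' => differ
  Position 6: 'd' vs 'b' => differ
  Position 7: 'd' vs 'b' => differ
Total differences (Hamming distance): 6

6


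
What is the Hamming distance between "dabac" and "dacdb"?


Comparing "dabac" and "dacdb" position by position:
  Position 0: 'd' vs 'd' => same
  Position 1: 'a' vs 'a' => same
  Position 2: 'b' vs 'c' => differ
  Position 3: 'a' vs 'd' => differ
  Position 4: 'c' vs 'b' => differ
Total differences (Hamming distance): 3

3


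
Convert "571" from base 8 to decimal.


Input: "571" in base 8
Positional expansion:
  Digit '5' (value 5) x 8^2 = 320
  Digit '7' (value 7) x 8^1 = 56
  Digit '1' (value 1) x 8^0 = 1
Sum = 377

377


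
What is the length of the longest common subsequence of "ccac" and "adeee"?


LCS of "ccac" and "adeee"
DP table:
           a    d    e    e    e
      0    0    0    0    0    0
  c   0    0    0    0    0    0
  c   0    0    0    0    0    0
  a   0    1    1    1    1    1
  c   0    1    1    1    1    1
LCS length = dp[4][5] = 1

1


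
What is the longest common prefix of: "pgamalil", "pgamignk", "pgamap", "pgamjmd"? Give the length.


Words: pgamalil, pgamignk, pgamap, pgamjmd
  Position 0: all 'p' => match
  Position 1: all 'g' => match
  Position 2: all 'a' => match
  Position 3: all 'm' => match
  Position 4: ('a', 'i', 'a', 'j') => mismatch, stop
LCP = "pgam" (length 4)

4


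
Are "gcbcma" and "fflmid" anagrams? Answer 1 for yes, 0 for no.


Strings: "gcbcma", "fflmid"
Sorted first:  abccgm
Sorted second: dffilm
Differ at position 0: 'a' vs 'd' => not anagrams

0


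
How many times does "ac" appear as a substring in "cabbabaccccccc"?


Searching for "ac" in "cabbabaccccccc"
Scanning each position:
  Position 0: "ca" => no
  Position 1: "ab" => no
  Position 2: "bb" => no
  Position 3: "ba" => no
  Position 4: "ab" => no
  Position 5: "ba" => no
  Position 6: "ac" => MATCH
  Position 7: "cc" => no
  Position 8: "cc" => no
  Position 9: "cc" => no
  Position 10: "cc" => no
  Position 11: "cc" => no
  Position 12: "cc" => no
Total occurrences: 1

1


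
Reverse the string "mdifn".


Input: mdifn
Reading characters right to left:
  Position 4: 'n'
  Position 3: 'f'
  Position 2: 'i'
  Position 1: 'd'
  Position 0: 'm'
Reversed: nfidm

nfidm


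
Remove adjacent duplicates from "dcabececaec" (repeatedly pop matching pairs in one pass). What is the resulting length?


Input: dcabececaec
Stack-based adjacent duplicate removal:
  Read 'd': push. Stack: d
  Read 'c': push. Stack: dc
  Read 'a': push. Stack: dca
  Read 'b': push. Stack: dcab
  Read 'e': push. Stack: dcabe
  Read 'c': push. Stack: dcabec
  Read 'e': push. Stack: dcabece
  Read 'c': push. Stack: dcabecec
  Read 'a': push. Stack: dcabececa
  Read 'e': push. Stack: dcabececae
  Read 'c': push. Stack: dcabececaec
Final stack: "dcabececaec" (length 11)

11


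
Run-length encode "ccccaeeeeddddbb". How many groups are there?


Input: ccccaeeeeddddbb
Scanning for consecutive runs:
  Group 1: 'c' x 4 (positions 0-3)
  Group 2: 'a' x 1 (positions 4-4)
  Group 3: 'e' x 4 (positions 5-8)
  Group 4: 'd' x 4 (positions 9-12)
  Group 5: 'b' x 2 (positions 13-14)
Total groups: 5

5


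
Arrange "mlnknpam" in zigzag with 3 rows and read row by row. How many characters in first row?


Zigzag "mlnknpam" into 3 rows:
Placing characters:
  'm' => row 0
  'l' => row 1
  'n' => row 2
  'k' => row 1
  'n' => row 0
  'p' => row 1
  'a' => row 2
  'm' => row 1
Rows:
  Row 0: "mn"
  Row 1: "lkpm"
  Row 2: "na"
First row length: 2

2


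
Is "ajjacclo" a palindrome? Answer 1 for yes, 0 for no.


Input: ajjacclo
Reversed: olccajja
  Compare pos 0 ('a') with pos 7 ('o'): MISMATCH
  Compare pos 1 ('j') with pos 6 ('l'): MISMATCH
  Compare pos 2 ('j') with pos 5 ('c'): MISMATCH
  Compare pos 3 ('a') with pos 4 ('c'): MISMATCH
Result: not a palindrome

0


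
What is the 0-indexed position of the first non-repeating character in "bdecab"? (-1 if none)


Input: bdecab
Character frequencies:
  'a': 1
  'b': 2
  'c': 1
  'd': 1
  'e': 1
Scanning left to right for freq == 1:
  Position 0 ('b'): freq=2, skip
  Position 1 ('d'): unique! => answer = 1

1


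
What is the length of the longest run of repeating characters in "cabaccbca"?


Input: "cabaccbca"
Scanning for longest run:
  Position 1 ('a'): new char, reset run to 1
  Position 2 ('b'): new char, reset run to 1
  Position 3 ('a'): new char, reset run to 1
  Position 4 ('c'): new char, reset run to 1
  Position 5 ('c'): continues run of 'c', length=2
  Position 6 ('b'): new char, reset run to 1
  Position 7 ('c'): new char, reset run to 1
  Position 8 ('a'): new char, reset run to 1
Longest run: 'c' with length 2

2


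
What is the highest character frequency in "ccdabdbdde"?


Input: ccdabdbdde
Character counts:
  'a': 1
  'b': 2
  'c': 2
  'd': 4
  'e': 1
Maximum frequency: 4

4


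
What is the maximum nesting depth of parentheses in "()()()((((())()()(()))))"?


Input: "()()()((((())()()(()))))"
Tracking depth:
  Position 0 '(': depth becomes 1
  Position 1 ')': depth becomes 0
  Position 2 '(': depth becomes 1
  Position 3 ')': depth becomes 0
  Position 4 '(': depth becomes 1
  Position 5 ')': depth becomes 0
  Position 6 '(': depth becomes 1
  Position 7 '(': depth becomes 2
  Position 8 '(': depth becomes 3
  Position 9 '(': depth becomes 4
  Position 10 '(': depth becomes 5
  Position 11 ')': depth becomes 4
  Position 12 ')': depth becomes 3
  Position 13 '(': depth becomes 4
  Position 14 ')': depth becomes 3
  Position 15 '(': depth becomes 4
  Position 16 ')': depth becomes 3
  Position 17 '(': depth becomes 4
  Position 18 '(': depth becomes 5
  Position 19 ')': depth becomes 4
  Position 20 ')': depth becomes 3
  Position 21 ')': depth becomes 2
  Position 22 ')': depth becomes 1
  Position 23 ')': depth becomes 0
Maximum depth reached: 5

5


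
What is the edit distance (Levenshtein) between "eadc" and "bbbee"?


Computing edit distance: "eadc" -> "bbbee"
DP table:
           b    b    b    e    e
      0    1    2    3    4    5
  e   1    1    2    3    3    4
  a   2    2    2    3    4    4
  d   3    3    3    3    4    5
  c   4    4    4    4    4    5
Edit distance = dp[4][5] = 5

5


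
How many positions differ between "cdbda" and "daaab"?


Comparing "cdbda" and "daaab" position by position:
  Position 0: 'c' vs 'd' => DIFFER
  Position 1: 'd' vs 'a' => DIFFER
  Position 2: 'b' vs 'a' => DIFFER
  Position 3: 'd' vs 'a' => DIFFER
  Position 4: 'a' vs 'b' => DIFFER
Positions that differ: 5

5


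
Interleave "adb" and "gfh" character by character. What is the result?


Interleaving "adb" and "gfh":
  Position 0: 'a' from first, 'g' from second => "ag"
  Position 1: 'd' from first, 'f' from second => "df"
  Position 2: 'b' from first, 'h' from second => "bh"
Result: agdfbh

agdfbh


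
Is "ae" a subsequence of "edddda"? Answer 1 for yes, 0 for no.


Check if "ae" is a subsequence of "edddda"
Greedy scan:
  Position 0 ('e'): no match needed
  Position 1 ('d'): no match needed
  Position 2 ('d'): no match needed
  Position 3 ('d'): no match needed
  Position 4 ('d'): no match needed
  Position 5 ('a'): matches sub[0] = 'a'
Only matched 1/2 characters => not a subsequence

0


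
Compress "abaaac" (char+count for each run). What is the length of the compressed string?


Input: abaaac
Runs:
  'a' x 1 => "a1"
  'b' x 1 => "b1"
  'a' x 3 => "a3"
  'c' x 1 => "c1"
Compressed: "a1b1a3c1"
Compressed length: 8

8


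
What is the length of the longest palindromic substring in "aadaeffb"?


Input: "aadaeffb"
Checking substrings for palindromes:
  [1:4] "ada" (len 3) => palindrome
  [0:2] "aa" (len 2) => palindrome
  [5:7] "ff" (len 2) => palindrome
Longest palindromic substring: "ada" with length 3

3


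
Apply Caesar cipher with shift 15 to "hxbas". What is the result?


Caesar cipher: shift "hxbas" by 15
  'h' (pos 7) + 15 = pos 22 = 'w'
  'x' (pos 23) + 15 = pos 12 = 'm'
  'b' (pos 1) + 15 = pos 16 = 'q'
  'a' (pos 0) + 15 = pos 15 = 'p'
  's' (pos 18) + 15 = pos 7 = 'h'
Result: wmqph

wmqph


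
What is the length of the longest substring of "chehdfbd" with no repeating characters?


Input: "chehdfbd"
Sliding window (track last position of each char):
  Position 0 ('c'): window [0,0] length 1 -- new best
  Position 1 ('h'): window [0,1] length 2 -- new best
  Position 2 ('e'): window [0,2] length 3 -- new best
  Position 3 ('h'): repeat (last at 1), move window start to 2
  Position 3 ('h'): window [2,3] length 2
  Position 4 ('d'): window [2,4] length 3
  Position 5 ('f'): window [2,5] length 4 -- new best
  Position 6 ('b'): window [2,6] length 5 -- new best
  Position 7 ('d'): repeat (last at 4), move window start to 5
  Position 7 ('d'): window [5,7] length 3
Longest substring with no repeats: "ehdfb" with length 5

5


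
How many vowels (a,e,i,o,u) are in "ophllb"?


Input: ophllb
Checking each character:
  'o' at position 0: vowel (running total: 1)
  'p' at position 1: consonant
  'h' at position 2: consonant
  'l' at position 3: consonant
  'l' at position 4: consonant
  'b' at position 5: consonant
Total vowels: 1

1


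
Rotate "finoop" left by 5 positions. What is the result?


Input: "finoop", rotate left by 5
First 5 characters: "finoo"
Remaining characters: "p"
Concatenate remaining + first: "p" + "finoo" = "pfinoo"

pfinoo


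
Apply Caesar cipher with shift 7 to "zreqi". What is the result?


Caesar cipher: shift "zreqi" by 7
  'z' (pos 25) + 7 = pos 6 = 'g'
  'r' (pos 17) + 7 = pos 24 = 'y'
  'e' (pos 4) + 7 = pos 11 = 'l'
  'q' (pos 16) + 7 = pos 23 = 'x'
  'i' (pos 8) + 7 = pos 15 = 'p'
Result: gylxp

gylxp


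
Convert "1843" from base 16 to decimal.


Input: "1843" in base 16
Positional expansion:
  Digit '1' (value 1) x 16^3 = 4096
  Digit '8' (value 8) x 16^2 = 2048
  Digit '4' (value 4) x 16^1 = 64
  Digit '3' (value 3) x 16^0 = 3
Sum = 6211

6211


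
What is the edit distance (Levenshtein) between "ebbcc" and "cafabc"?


Computing edit distance: "ebbcc" -> "cafabc"
DP table:
           c    a    f    a    b    c
      0    1    2    3    4    5    6
  e   1    1    2    3    4    5    6
  b   2    2    2    3    4    4    5
  b   3    3    3    3    4    4    5
  c   4    3    4    4    4    5    4
  c   5    4    4    5    5    5    5
Edit distance = dp[5][6] = 5

5


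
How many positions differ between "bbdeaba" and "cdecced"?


Comparing "bbdeaba" and "cdecced" position by position:
  Position 0: 'b' vs 'c' => DIFFER
  Position 1: 'b' vs 'd' => DIFFER
  Position 2: 'd' vs 'e' => DIFFER
  Position 3: 'e' vs 'c' => DIFFER
  Position 4: 'a' vs 'c' => DIFFER
  Position 5: 'b' vs 'e' => DIFFER
  Position 6: 'a' vs 'd' => DIFFER
Positions that differ: 7

7


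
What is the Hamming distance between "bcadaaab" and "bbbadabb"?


Comparing "bcadaaab" and "bbbadabb" position by position:
  Position 0: 'b' vs 'b' => same
  Position 1: 'c' vs 'b' => differ
  Position 2: 'a' vs 'b' => differ
  Position 3: 'd' vs 'a' => differ
  Position 4: 'a' vs 'd' => differ
  Position 5: 'a' vs 'a' => same
  Position 6: 'a' vs 'b' => differ
  Position 7: 'b' vs 'b' => same
Total differences (Hamming distance): 5

5


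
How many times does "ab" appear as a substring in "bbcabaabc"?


Searching for "ab" in "bbcabaabc"
Scanning each position:
  Position 0: "bb" => no
  Position 1: "bc" => no
  Position 2: "ca" => no
  Position 3: "ab" => MATCH
  Position 4: "ba" => no
  Position 5: "aa" => no
  Position 6: "ab" => MATCH
  Position 7: "bc" => no
Total occurrences: 2

2


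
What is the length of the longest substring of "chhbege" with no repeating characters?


Input: "chhbege"
Sliding window (track last position of each char):
  Position 0 ('c'): window [0,0] length 1 -- new best
  Position 1 ('h'): window [0,1] length 2 -- new best
  Position 2 ('h'): repeat (last at 1), move window start to 2
  Position 2 ('h'): window [2,2] length 1
  Position 3 ('b'): window [2,3] length 2
  Position 4 ('e'): window [2,4] length 3 -- new best
  Position 5 ('g'): window [2,5] length 4 -- new best
  Position 6 ('e'): repeat (last at 4), move window start to 5
  Position 6 ('e'): window [5,6] length 2
Longest substring with no repeats: "hbeg" with length 4

4
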